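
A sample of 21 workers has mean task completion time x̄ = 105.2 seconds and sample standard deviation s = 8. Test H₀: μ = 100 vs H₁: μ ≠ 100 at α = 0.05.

t = (x̄ - μ₀)/(s/√n) = (105.2 - 100)/(8/√21) = 2.979. df = 20, critical t = ±2.086. Reject H₀.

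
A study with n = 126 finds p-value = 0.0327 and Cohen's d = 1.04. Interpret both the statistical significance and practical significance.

Statistically significant (p = 0.0327 < 0.05). Cohen's d = 1.04 indicates a large effect size. Both statistical and practical significance should be considered.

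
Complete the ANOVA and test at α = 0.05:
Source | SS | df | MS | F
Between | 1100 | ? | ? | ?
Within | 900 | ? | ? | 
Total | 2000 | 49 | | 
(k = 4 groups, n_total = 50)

df_between = 3, df_within = 46. MS_between = 366.67, MS_within = 19.57. F = 18.741, F_crit ≈ 2.807. Reject H₀.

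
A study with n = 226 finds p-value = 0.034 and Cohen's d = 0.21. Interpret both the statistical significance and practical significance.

Statistically significant (p = 0.034 < 0.05). Cohen's d = 0.21 indicates a small effect size. Both statistical and practical significance should be considered.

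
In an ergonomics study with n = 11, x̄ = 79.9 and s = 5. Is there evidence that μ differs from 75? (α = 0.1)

t = (x̄ - μ₀)/(s/√n) = (79.9 - 75)/(5/√11) = 3.25. df = 10, critical t = ±1.812. Reject H₀.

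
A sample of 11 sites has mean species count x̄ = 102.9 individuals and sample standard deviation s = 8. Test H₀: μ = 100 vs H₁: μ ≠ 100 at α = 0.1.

t = (x̄ - μ₀)/(s/√n) = (102.9 - 100)/(8/√11) = 1.202. df = 10, critical t = ±1.812. Fail to reject H₀.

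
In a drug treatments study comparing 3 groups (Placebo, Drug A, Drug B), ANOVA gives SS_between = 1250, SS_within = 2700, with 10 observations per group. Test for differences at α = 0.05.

df_between = 2, df_within = 27. F = MS_between/MS_within = 625.0/100.0 = 6.25. F_crit ≈ 3.354. Reject H₀. At least one mean differs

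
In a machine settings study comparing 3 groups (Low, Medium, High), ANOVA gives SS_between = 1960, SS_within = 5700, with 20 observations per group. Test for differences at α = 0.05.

df_between = 2, df_within = 57. F = MS_between/MS_within = 980.0/100.0 = 9.8. F_crit ≈ 3.159. Reject H₀. At least one mean differs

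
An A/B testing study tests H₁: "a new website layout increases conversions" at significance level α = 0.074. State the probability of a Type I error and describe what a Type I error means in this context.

P(Type I error) = α = 0.074. A Type I error is rejecting H₀ when H₀ is actually true (false positive) — here, concluding that a new website layout increases conversions when in fact this is not the case. Consequence: rolling out a layout that doesn't actually help — wasted engineering effort.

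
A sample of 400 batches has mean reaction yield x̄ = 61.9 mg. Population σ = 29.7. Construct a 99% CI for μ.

CI = x̄ ± z*(σ/√n) = 61.9 ± 2.576(29.7/√400) = 61.9 ± 3.83 = (58.07, 65.73)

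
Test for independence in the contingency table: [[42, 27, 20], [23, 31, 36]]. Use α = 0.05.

χ² = 10.396. df = 2, critical = 5.991. Reject H₀. Variables are dependent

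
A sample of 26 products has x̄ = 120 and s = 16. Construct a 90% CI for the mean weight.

CI = x̄ ± t*(s/√n) = 120 ± 1.708(16/√26) = (114.64, 125.36)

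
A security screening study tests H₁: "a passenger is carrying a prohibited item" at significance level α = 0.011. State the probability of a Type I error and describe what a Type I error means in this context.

P(Type I error) = α = 0.011. A Type I error is rejecting H₀ when H₀ is actually true (false positive) — here, concluding that a passenger is carrying a prohibited item when in fact this is not the case. Consequence: detaining an innocent passenger — delay and inconvenience.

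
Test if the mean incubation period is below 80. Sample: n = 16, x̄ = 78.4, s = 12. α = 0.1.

t = (78.4 - 80)/(12/√16) = -0.533, df = 15. Critical t = -1.341. Fail to reject H₀.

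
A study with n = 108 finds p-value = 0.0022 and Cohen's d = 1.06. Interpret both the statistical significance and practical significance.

Statistically significant (p = 0.0022 < 0.05). Cohen's d = 1.06 indicates a large effect size. Both statistical and practical significance should be considered.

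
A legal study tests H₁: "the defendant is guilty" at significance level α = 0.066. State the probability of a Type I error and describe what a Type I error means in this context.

P(Type I error) = α = 0.066. A Type I error is rejecting H₀ when H₀ is actually true (false positive) — here, concluding that the defendant is guilty when in fact this is not the case. Consequence: convicting an innocent person.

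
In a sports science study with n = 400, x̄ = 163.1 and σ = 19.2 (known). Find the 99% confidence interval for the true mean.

CI = x̄ ± z*(σ/√n) = 163.1 ± 2.576(19.2/√400) = 163.1 ± 2.47 = (160.63, 165.57)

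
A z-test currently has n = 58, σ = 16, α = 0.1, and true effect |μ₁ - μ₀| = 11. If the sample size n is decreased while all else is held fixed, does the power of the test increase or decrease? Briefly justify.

Power decreases: a smaller n inflates the standard error σ/√n, pulling the sampling distribution under H₁ back toward the critical value.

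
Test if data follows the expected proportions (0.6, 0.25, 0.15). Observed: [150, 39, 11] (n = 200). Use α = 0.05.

Expected: [120.0, 50.0, 30.0]. χ² = 21.953. df = 2, critical = 5.991. Reject H₀.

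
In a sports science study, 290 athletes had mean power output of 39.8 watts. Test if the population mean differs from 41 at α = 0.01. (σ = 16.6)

z = (x̄ - μ₀)/(σ/√n) = (39.8 - 41)/(16.6/√290) = -1.231. Critical value: ±2.576. Since |-1.231| ≤ 2.576, Fail to reject H₀.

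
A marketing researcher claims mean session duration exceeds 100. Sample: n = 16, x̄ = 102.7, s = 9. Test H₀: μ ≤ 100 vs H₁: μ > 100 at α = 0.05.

t = (102.7 - 100)/(9/√16) = 1.2, df = 15. Critical t = 1.753. Fail to reject H₀.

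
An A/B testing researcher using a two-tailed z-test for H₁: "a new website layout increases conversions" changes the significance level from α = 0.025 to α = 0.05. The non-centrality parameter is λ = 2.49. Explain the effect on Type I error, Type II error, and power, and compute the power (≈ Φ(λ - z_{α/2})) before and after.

Increasing α from 0.025 to 0.05:
• Type I error rate increases (α is the Type I rate by definition).
• Critical value moves from z_{α/2} = 2.241 to 1.96, so power = Φ(λ - z_{α/2}) goes from Φ(2.49 - 2.241) = 0.598 to Φ(2.49 - 1.96) = 0.702.
• Type II error rate β = 1 - power therefore decreases (0.402 → 0.298).
Appropriate when false negatives are costly — here, discarding a layout that would have improved conversions — lost revenue.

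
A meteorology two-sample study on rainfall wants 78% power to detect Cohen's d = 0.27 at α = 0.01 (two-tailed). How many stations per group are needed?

z_{α/2} = 2.576, z_β = Φ⁻¹(0.78) = 0.772. For small effect (d = 0.27): n per group = 2(z_{α/2} + z_β)²/d² = 2(2.576 + 0.772)²/0.27² = 307.5 → 308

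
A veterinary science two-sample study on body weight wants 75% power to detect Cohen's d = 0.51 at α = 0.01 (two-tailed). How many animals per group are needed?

z_{α/2} = 2.576, z_β = Φ⁻¹(0.75) = 0.674. For medium effect (d = 0.51): n per group = 2(z_{α/2} + z_β)²/d² = 2(2.576 + 0.674)²/0.51² = 81.2 → 82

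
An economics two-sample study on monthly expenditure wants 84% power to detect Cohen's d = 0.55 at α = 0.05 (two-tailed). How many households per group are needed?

z_{α/2} = 1.96, z_β = Φ⁻¹(0.84) = 0.994. For medium effect (d = 0.55): n per group = 2(z_{α/2} + z_β)²/d² = 2(1.96 + 0.994)²/0.55² = 57.7 → 58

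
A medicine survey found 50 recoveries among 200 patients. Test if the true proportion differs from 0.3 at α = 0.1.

p̂ = 0.25, p₀ = 0.3. z = (p̂ - p₀)/√(p₀(1-p₀)/n) = -1.543. Critical: ±1.645. Fail to reject H₀.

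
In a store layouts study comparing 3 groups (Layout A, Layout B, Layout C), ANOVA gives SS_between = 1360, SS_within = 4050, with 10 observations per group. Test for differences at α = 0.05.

df_between = 2, df_within = 27. F = MS_between/MS_within = 680.0/150.0 = 4.533. F_crit ≈ 3.354. Reject H₀. At least one mean differs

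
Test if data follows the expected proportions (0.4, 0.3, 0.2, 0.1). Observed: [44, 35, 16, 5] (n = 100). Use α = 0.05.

Expected: [40.0, 30.0, 20.0, 10.0]. χ² = 4.533. df = 3, critical = 7.815. Fail to reject H₀.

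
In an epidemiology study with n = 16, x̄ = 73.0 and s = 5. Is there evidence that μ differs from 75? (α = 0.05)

t = (x̄ - μ₀)/(s/√n) = (73.0 - 75)/(5/√16) = -1.6. df = 15, critical t = ±2.131. Fail to reject H₀.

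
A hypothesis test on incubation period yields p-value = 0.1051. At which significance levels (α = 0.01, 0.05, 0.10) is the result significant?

p = 0.1051. Not significant at any of the given levels.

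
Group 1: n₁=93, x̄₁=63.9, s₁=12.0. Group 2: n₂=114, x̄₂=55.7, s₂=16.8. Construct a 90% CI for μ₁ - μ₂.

Difference = 8.2. SE = √(12.0²/93 + 16.8²/114) = 2.006. CI = (4.9, 11.5)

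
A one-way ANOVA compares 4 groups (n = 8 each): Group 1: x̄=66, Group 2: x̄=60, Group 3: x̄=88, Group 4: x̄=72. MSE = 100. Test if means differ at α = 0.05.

Grand mean = 71.5. SS_between = 3480.0, MS_between = 1160.0. F = 11.6, F_crit ≈ 2.947. Reject H₀.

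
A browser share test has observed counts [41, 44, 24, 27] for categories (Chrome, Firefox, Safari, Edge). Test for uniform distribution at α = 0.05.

Expected = 34 each. χ² = Σ(O-E)²/E = 8.765. df = 3, critical value = 7.815. Reject H₀.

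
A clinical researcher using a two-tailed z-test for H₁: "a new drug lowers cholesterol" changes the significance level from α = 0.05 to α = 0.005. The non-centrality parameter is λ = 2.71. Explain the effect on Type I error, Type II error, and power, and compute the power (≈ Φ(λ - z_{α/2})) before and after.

Decreasing α from 0.05 to 0.005:
• Type I error rate decreases (α is the Type I rate by definition).
• Critical value moves from z_{α/2} = 1.96 to 2.807, so power = Φ(λ - z_{α/2}) goes from Φ(2.71 - 1.96) = 0.773 to Φ(2.71 - 2.807) = 0.461.
• Type II error rate β = 1 - power therefore increases (0.227 → 0.539).
Appropriate when false positives are costly — here, approving an ineffective drug — patients take a useless medication and may skip effective alternatives.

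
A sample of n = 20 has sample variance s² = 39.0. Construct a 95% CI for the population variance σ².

df = 19. χ²_{0.025} = 32.852, χ²_{0.975} = 8.907. CI for σ² = ((n-1)s²/χ²_{α/2}, (n-1)s²/χ²_{1-α/2}) = (19·39.0/32.852, 19·39.0/8.907) = (22.56, 83.19)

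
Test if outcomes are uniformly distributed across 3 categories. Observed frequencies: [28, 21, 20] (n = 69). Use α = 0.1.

Expected = 23 each. χ² = Σ(O-E)²/E = 1.652. df = 2, critical value = 4.605. Fail to reject H₀.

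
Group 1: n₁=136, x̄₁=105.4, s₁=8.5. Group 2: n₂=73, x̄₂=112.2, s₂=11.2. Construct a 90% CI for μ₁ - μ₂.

Difference = -6.8. SE = √(8.5²/136 + 11.2²/73) = 1.5. CI = (-9.27, -4.33)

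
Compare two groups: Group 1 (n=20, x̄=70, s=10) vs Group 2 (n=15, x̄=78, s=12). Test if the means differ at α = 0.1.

Pooled sp = 10.89. t = -2.15, df = 33. Critical t = ±1.692. Reject H₀.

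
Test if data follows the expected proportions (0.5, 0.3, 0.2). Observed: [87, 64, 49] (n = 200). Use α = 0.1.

Expected: [100.0, 60.0, 40.0]. χ² = 3.982. df = 2, critical = 4.605. Fail to reject H₀.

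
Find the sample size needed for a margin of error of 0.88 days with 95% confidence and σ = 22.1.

n = (z*σ/E)² = (1.96×22.1/0.88)² = 2422.9 → n = 2423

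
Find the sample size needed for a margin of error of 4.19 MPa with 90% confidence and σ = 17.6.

n = (z*σ/E)² = (1.645×17.6/4.19)² = 47.7 → n = 48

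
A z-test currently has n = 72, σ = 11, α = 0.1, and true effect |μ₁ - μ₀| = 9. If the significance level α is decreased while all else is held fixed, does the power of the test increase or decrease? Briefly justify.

Power decreases: a smaller α raises the critical value, so less of the H₁ sampling distribution falls in the rejection region.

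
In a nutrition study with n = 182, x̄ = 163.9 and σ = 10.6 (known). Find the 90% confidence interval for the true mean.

CI = x̄ ± z*(σ/√n) = 163.9 ± 1.645(10.6/√182) = 163.9 ± 1.29 = (162.61, 165.19)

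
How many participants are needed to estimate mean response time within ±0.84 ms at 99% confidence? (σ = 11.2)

n = (z*σ/E)² = (2.576×11.2/0.84)² = 1179.7 → n = 1180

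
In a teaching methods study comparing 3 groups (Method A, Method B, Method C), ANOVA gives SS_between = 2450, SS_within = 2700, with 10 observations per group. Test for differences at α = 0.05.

df_between = 2, df_within = 27. F = MS_between/MS_within = 1225.0/100.0 = 12.25. F_crit ≈ 3.354. Reject H₀. At least one mean differs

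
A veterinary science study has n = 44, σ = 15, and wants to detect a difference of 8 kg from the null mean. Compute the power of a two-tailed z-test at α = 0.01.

SE = σ/√n = 15/√44 = 2.261. Non-centrality λ = d/SE = 8/2.261 = 3.538. Power ≈ Φ(λ - z_{α/2}) = Φ(3.538 - 2.576) = Φ(0.962) = 0.832.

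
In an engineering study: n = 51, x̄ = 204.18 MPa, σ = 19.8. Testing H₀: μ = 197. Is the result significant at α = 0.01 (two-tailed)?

z = (204.18 - 197)/(19.8/√51) = 2.59. Since |z| > 2.576, significant at α = 0.01.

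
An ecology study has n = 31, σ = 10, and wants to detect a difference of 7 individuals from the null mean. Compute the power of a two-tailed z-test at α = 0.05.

SE = σ/√n = 10/√31 = 1.796. Non-centrality λ = d/SE = 7/1.796 = 3.897. Power ≈ Φ(λ - z_{α/2}) = Φ(3.897 - 1.96) = Φ(1.937) = 0.974.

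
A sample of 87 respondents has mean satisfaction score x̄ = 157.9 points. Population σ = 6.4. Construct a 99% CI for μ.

CI = x̄ ± z*(σ/√n) = 157.9 ± 2.576(6.4/√87) = 157.9 ± 1.77 = (156.13, 159.67)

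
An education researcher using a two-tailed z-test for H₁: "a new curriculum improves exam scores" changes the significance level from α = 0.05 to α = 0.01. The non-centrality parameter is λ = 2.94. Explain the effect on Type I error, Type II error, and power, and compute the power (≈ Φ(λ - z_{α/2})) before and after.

Decreasing α from 0.05 to 0.01:
• Type I error rate decreases (α is the Type I rate by definition).
• Critical value moves from z_{α/2} = 1.96 to 2.576, so power = Φ(λ - z_{α/2}) goes from Φ(2.94 - 1.96) = 0.836 to Φ(2.94 - 2.576) = 0.642.
• Type II error rate β = 1 - power therefore increases (0.164 → 0.358).
Appropriate when false positives are costly — here, adopting a curriculum that gives no real benefit — disruption for nothing.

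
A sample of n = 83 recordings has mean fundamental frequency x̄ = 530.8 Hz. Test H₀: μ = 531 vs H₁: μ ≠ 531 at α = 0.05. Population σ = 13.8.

z = (x̄ - μ₀)/(σ/√n) = (530.8 - 531)/(13.8/√83) = -0.132. Critical value: ±1.96. Since |-0.132| ≤ 1.96, Fail to reject H₀.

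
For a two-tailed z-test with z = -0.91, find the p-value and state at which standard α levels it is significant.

p = 2·P(Z > |-0.91|) = 2·(1 - Φ(0.91)) ≈ 0.3628. Not significant at any standard level.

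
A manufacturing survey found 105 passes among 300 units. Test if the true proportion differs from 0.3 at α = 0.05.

p̂ = 0.35, p₀ = 0.3. z = (p̂ - p₀)/√(p₀(1-p₀)/n) = 1.89. Critical: ±1.96. Fail to reject H₀.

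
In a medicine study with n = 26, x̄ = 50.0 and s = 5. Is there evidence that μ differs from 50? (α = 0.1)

t = (x̄ - μ₀)/(s/√n) = (50.0 - 50)/(5/√26) = 0.0. df = 25, critical t = ±1.708. Fail to reject H₀.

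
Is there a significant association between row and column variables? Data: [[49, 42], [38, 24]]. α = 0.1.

χ² = 0.833. df = 1, critical = 2.706. Fail to reject H₀. No evidence of dependence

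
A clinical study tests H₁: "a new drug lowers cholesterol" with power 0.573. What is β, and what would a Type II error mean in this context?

β = 1 - power = 1 - 0.573 = 0.427. A Type II error is failing to reject H₀ when H₀ is false (false negative) — here, failing to conclude that a new drug lowers cholesterol when in fact it is true. Consequence: shelving an effective drug — patients miss out on a treatment that would have helped.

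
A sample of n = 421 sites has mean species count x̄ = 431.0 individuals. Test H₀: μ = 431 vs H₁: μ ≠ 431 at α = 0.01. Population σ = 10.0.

z = (x̄ - μ₀)/(σ/√n) = (431.0 - 431)/(10.0/√421) = 0.0. Critical value: ±2.576. Since |0.0| ≤ 2.576, Fail to reject H₀.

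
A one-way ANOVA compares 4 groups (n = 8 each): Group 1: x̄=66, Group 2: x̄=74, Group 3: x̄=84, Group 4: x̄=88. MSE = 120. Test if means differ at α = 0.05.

Grand mean = 78.0. SS_between = 2368.0, MS_between = 789.33. F = 6.578, F_crit ≈ 2.947. Reject H₀.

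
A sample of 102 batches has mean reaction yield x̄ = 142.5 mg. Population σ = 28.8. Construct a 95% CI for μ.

CI = x̄ ± z*(σ/√n) = 142.5 ± 1.96(28.8/√102) = 142.5 ± 5.59 = (136.91, 148.09)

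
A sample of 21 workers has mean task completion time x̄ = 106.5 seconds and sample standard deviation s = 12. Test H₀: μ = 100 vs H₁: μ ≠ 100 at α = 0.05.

t = (x̄ - μ₀)/(s/√n) = (106.5 - 100)/(12/√21) = 2.482. df = 20, critical t = ±2.086. Reject H₀.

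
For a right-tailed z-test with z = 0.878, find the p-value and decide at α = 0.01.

p = P(Z > 0.878) = 1 - Φ(0.878) ≈ 0.19. Since p ≥ 0.01, fail to reject H₀ (not significant) at α = 0.01.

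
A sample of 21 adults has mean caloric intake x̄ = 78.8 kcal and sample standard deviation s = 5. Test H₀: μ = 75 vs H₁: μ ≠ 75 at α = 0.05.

t = (x̄ - μ₀)/(s/√n) = (78.8 - 75)/(5/√21) = 3.483. df = 20, critical t = ±2.086. Reject H₀.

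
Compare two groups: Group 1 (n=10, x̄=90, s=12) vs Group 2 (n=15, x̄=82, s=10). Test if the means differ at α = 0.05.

Pooled sp = 10.83. t = 1.81, df = 23. Critical t = ±2.069. Fail to reject H₀.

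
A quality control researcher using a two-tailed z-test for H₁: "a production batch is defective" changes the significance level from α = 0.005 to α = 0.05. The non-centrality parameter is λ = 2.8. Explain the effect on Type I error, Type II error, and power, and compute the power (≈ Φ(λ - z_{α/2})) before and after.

Increasing α from 0.005 to 0.05:
• Type I error rate increases (α is the Type I rate by definition).
• Critical value moves from z_{α/2} = 2.807 to 1.96, so power = Φ(λ - z_{α/2}) goes from Φ(2.8 - 2.807) = 0.497 to Φ(2.8 - 1.96) = 0.8.
• Type II error rate β = 1 - power therefore decreases (0.503 → 0.2).
Appropriate when false negatives are costly — here, shipping a defective batch — faulty products reach customers.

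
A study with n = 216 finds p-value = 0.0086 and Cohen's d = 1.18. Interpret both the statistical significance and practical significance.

Statistically significant (p = 0.0086 < 0.05). Cohen's d = 1.18 indicates a large effect size. Both statistical and practical significance should be considered.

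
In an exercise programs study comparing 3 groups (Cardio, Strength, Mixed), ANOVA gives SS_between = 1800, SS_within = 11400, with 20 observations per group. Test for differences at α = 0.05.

df_between = 2, df_within = 57. F = MS_between/MS_within = 900.0/200.0 = 4.5. F_crit ≈ 3.159. Reject H₀. At least one mean differs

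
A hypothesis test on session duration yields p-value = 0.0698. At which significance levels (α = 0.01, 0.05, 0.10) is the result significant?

p = 0.0698. Significant at: α = 0.1.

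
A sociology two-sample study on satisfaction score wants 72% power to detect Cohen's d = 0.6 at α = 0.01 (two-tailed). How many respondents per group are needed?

z_{α/2} = 2.576, z_β = Φ⁻¹(0.72) = 0.583. For medium effect (d = 0.6): n per group = 2(z_{α/2} + z_β)²/d² = 2(2.576 + 0.583)²/0.6² = 55.4 → 56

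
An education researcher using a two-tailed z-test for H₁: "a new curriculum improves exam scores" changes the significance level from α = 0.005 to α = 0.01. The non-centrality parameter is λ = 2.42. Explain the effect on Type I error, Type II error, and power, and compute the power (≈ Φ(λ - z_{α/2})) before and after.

Increasing α from 0.005 to 0.01:
• Type I error rate increases (α is the Type I rate by definition).
• Critical value moves from z_{α/2} = 2.807 to 2.576, so power = Φ(λ - z_{α/2}) goes from Φ(2.42 - 2.807) = 0.349 to Φ(2.42 - 2.576) = 0.438.
• Type II error rate β = 1 - power therefore decreases (0.651 → 0.562).
Appropriate when false negatives are costly — here, keeping the old curriculum when the new one would have helped students.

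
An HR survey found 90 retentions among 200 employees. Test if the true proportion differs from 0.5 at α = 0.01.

p̂ = 0.45, p₀ = 0.5. z = (p̂ - p₀)/√(p₀(1-p₀)/n) = -1.414. Critical: ±2.576. Fail to reject H₀.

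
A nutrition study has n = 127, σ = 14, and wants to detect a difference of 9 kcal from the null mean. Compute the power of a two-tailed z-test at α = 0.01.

SE = σ/√n = 14/√127 = 1.242. Non-centrality λ = d/SE = 9/1.242 = 7.245. Power ≈ Φ(λ - z_{α/2}) = Φ(7.245 - 2.576) = Φ(4.669) = 1.0.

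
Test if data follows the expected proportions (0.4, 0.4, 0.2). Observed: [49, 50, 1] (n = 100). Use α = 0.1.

Expected: [40.0, 40.0, 20.0]. χ² = 22.575. df = 2, critical = 4.605. Reject H₀.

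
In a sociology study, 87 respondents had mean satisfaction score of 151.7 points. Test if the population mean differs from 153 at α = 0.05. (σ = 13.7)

z = (x̄ - μ₀)/(σ/√n) = (151.7 - 153)/(13.7/√87) = -0.885. Critical value: ±1.96. Since |-0.885| ≤ 1.96, Fail to reject H₀.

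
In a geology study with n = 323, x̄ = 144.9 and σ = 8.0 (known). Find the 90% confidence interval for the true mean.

CI = x̄ ± z*(σ/√n) = 144.9 ± 1.645(8.0/√323) = 144.9 ± 0.73 = (144.17, 145.63)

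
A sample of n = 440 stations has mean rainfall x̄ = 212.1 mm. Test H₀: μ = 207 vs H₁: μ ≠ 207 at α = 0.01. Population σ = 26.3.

z = (x̄ - μ₀)/(σ/√n) = (212.1 - 207)/(26.3/√440) = 4.068. Critical value: ±2.576. Since |4.068| > 2.576, Reject H₀.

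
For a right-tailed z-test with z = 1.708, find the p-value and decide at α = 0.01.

p = P(Z > 1.708) = 1 - Φ(1.708) ≈ 0.0438. Since p ≥ 0.01, fail to reject H₀ (not significant) at α = 0.01.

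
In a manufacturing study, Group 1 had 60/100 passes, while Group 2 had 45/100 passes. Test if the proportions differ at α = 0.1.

p̂₁ = 0.6, p̂₂ = 0.45, pooled p̂ = 0.525. z = 2.124. Critical: ±1.645. Reject H₀.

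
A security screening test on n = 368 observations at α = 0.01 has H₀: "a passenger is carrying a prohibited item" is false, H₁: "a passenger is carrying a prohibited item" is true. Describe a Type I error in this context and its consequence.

Type I error: rejecting H₀ when it is true — concluding that a passenger is carrying a prohibited item when in fact it is not. Consequence: detaining an innocent passenger — delay and inconvenience.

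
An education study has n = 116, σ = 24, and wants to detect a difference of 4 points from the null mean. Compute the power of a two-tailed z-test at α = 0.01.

SE = σ/√n = 24/√116 = 2.228. Non-centrality λ = d/SE = 4/2.228 = 1.795. Power ≈ Φ(λ - z_{α/2}) = Φ(1.795 - 2.576) = Φ(-0.781) = 0.217.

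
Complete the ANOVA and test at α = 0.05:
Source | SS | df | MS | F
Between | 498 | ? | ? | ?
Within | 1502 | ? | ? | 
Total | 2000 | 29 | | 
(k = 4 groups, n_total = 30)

df_between = 3, df_within = 26. MS_between = 166.0, MS_within = 57.77. F = 2.874, F_crit ≈ 2.975. Fail to reject H₀.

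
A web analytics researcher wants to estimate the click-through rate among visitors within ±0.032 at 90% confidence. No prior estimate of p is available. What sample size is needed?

Conservative approach: use p = 0.5 (maximizes p(1-p) = 0.25). n = z²(0.25)/E² = 1.645²×0.25/0.032² = 660.7 → n = 661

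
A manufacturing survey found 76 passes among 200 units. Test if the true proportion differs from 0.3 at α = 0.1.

p̂ = 0.38, p₀ = 0.3. z = (p̂ - p₀)/√(p₀(1-p₀)/n) = 2.469. Critical: ±1.645. Reject H₀.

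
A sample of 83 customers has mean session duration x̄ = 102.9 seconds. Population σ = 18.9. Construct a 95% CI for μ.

CI = x̄ ± z*(σ/√n) = 102.9 ± 1.96(18.9/√83) = 102.9 ± 4.07 = (98.83, 106.97)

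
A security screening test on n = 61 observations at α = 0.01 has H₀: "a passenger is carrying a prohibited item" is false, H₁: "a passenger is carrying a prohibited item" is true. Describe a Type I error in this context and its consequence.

Type I error: rejecting H₀ when it is true — concluding that a passenger is carrying a prohibited item when in fact it is not. Consequence: detaining an innocent passenger — delay and inconvenience.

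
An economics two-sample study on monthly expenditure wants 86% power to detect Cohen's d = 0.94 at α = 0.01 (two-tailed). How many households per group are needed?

z_{α/2} = 2.576, z_β = Φ⁻¹(0.86) = 1.08. For large effect (d = 0.94): n per group = 2(z_{α/2} + z_β)²/d² = 2(2.576 + 1.08)²/0.94² = 30.3 → 31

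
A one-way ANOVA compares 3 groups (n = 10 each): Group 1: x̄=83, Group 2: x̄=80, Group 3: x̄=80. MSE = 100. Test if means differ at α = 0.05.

Grand mean = 81.0. SS_between = 60.0, MS_between = 30.0. F = 0.3, F_crit ≈ 3.354. Fail to reject H₀.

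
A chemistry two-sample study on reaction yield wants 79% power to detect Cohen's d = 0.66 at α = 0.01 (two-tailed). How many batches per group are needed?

z_{α/2} = 2.576, z_β = Φ⁻¹(0.79) = 0.806. For medium effect (d = 0.66): n per group = 2(z_{α/2} + z_β)²/d² = 2(2.576 + 0.806)²/0.66² = 52.5 → 53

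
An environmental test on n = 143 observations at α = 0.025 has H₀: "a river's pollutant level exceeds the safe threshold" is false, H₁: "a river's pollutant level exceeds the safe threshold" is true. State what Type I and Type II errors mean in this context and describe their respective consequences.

Type I (false positive): concluding that a river's pollutant level exceeds the safe threshold when it is not — shutting down a compliant factory unnecessarily. Type II (false negative): failing to conclude that a river's pollutant level exceeds the safe threshold when it is — allowing unsafe pollution to continue. Which is costlier depends on domain priorities and is a judgement call rather than a statistical fact.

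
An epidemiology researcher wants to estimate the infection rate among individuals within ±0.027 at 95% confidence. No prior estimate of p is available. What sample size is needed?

Conservative approach: use p = 0.5 (maximizes p(1-p) = 0.25). n = z²(0.25)/E² = 1.96²×0.25/0.027² = 1317.4 → n = 1318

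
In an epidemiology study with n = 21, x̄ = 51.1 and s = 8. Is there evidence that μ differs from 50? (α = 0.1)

t = (x̄ - μ₀)/(s/√n) = (51.1 - 50)/(8/√21) = 0.63. df = 20, critical t = ±1.725. Fail to reject H₀.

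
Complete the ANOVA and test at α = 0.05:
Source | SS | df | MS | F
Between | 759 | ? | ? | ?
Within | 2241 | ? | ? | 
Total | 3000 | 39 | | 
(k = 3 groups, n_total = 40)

df_between = 2, df_within = 37. MS_between = 379.5, MS_within = 60.57. F = 6.266, F_crit ≈ 3.252. Reject H₀.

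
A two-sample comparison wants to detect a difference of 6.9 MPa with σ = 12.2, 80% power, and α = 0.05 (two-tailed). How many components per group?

n per group = 2(z_α/2 + z_β)²σ²/d² = 2×(1.96 + 0.84)²×12.2²/6.9² = 49.02 → n = 50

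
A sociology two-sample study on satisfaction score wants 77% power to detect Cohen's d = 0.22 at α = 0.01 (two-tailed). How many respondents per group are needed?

z_{α/2} = 2.576, z_β = Φ⁻¹(0.77) = 0.739. For small effect (d = 0.22): n per group = 2(z_{α/2} + z_β)²/d² = 2(2.576 + 0.739)²/0.22² = 454.1 → 455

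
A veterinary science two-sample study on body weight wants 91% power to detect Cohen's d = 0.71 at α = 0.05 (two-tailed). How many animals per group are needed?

z_{α/2} = 1.96, z_β = Φ⁻¹(0.91) = 1.341. For medium effect (d = 0.71): n per group = 2(z_{α/2} + z_β)²/d² = 2(1.96 + 1.341)²/0.71² = 43.2 → 44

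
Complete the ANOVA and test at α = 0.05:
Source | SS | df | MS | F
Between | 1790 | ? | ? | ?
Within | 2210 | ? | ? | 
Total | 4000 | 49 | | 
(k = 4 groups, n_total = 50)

df_between = 3, df_within = 46. MS_between = 596.67, MS_within = 48.04. F = 12.419, F_crit ≈ 2.807. Reject H₀.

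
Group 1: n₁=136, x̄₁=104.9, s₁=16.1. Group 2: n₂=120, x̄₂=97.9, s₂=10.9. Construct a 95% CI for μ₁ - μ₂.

Difference = 7.0. SE = √(16.1²/136 + 10.9²/120) = 1.702. CI = (3.66, 10.34)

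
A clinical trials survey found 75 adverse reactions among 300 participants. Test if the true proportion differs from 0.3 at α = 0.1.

p̂ = 0.25, p₀ = 0.3. z = (p̂ - p₀)/√(p₀(1-p₀)/n) = -1.89. Critical: ±1.645. Reject H₀.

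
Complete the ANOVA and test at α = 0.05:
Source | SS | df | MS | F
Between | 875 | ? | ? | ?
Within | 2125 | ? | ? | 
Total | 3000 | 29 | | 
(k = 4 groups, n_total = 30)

df_between = 3, df_within = 26. MS_between = 291.67, MS_within = 81.73. F = 3.569, F_crit ≈ 2.975. Reject H₀.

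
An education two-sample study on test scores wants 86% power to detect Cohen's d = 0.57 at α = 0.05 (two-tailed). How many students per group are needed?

z_{α/2} = 1.96, z_β = Φ⁻¹(0.86) = 1.08. For medium effect (d = 0.57): n per group = 2(z_{α/2} + z_β)²/d² = 2(1.96 + 1.08)²/0.57² = 56.9 → 57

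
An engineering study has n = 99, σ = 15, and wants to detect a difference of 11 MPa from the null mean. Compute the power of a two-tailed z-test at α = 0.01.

SE = σ/√n = 15/√99 = 1.508. Non-centrality λ = d/SE = 11/1.508 = 7.297. Power ≈ Φ(λ - z_{α/2}) = Φ(7.297 - 2.576) = Φ(4.721) = 1.0.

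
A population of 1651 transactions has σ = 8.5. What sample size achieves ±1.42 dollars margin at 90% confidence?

Without FPC: n₀ = (1.645×8.5/1.42)² = 96.96. With FPC: n = n₀N/(n₀+N-1) = 91.6 → n = 92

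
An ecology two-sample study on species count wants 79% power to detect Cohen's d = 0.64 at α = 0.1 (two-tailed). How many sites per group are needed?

z_{α/2} = 1.645, z_β = Φ⁻¹(0.79) = 0.806. For medium effect (d = 0.64): n per group = 2(z_{α/2} + z_β)²/d² = 2(1.645 + 0.806)²/0.64² = 29.3 → 30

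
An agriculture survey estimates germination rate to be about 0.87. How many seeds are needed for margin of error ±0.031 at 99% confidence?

n = z²p(1-p)/E² = 2.576²×0.87×0.13/0.031² = 781.0 → n = 781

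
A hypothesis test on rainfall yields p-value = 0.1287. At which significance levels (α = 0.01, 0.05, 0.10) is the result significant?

p = 0.1287. Not significant at any of the given levels.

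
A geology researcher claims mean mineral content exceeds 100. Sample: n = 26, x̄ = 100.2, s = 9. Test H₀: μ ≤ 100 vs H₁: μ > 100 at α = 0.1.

t = (100.2 - 100)/(9/√26) = 0.113, df = 25. Critical t = 1.316. Fail to reject H₀.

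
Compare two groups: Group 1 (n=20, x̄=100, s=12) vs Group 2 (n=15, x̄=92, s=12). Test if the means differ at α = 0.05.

Pooled sp = 12.0. t = 1.952, df = 33. Critical t = ±2.035. Fail to reject H₀.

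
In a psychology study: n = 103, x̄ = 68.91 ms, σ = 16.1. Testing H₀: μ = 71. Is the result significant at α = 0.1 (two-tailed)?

z = (68.91 - 71)/(16.1/√103) = -1.317. Since |z| ≤ 1.645, not significant at α = 0.1.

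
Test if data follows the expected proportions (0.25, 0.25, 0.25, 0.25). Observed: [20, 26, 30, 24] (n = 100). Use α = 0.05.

Expected: [25.0, 25.0, 25.0, 25.0]. χ² = 2.08. df = 3, critical = 7.815. Fail to reject H₀.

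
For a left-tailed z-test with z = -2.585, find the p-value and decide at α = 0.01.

p = P(Z < -2.585) = Φ(-2.585) ≈ 0.0049. Since p < 0.01, reject H₀ (significant) at α = 0.01.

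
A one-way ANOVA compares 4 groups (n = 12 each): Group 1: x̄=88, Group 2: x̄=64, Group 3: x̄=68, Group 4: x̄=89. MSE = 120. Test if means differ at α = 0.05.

Grand mean = 77.25. SS_between = 6177.0, MS_between = 2059.0. F = 17.158, F_crit ≈ 2.816. Reject H₀.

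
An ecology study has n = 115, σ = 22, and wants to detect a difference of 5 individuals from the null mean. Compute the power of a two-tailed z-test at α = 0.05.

SE = σ/√n = 22/√115 = 2.052. Non-centrality λ = d/SE = 5/2.052 = 2.437. Power ≈ Φ(λ - z_{α/2}) = Φ(2.437 - 1.96) = Φ(0.477) = 0.683.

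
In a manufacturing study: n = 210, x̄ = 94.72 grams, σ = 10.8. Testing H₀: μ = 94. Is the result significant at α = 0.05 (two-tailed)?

z = (94.72 - 94)/(10.8/√210) = 0.966. Since |z| ≤ 1.96, not significant at α = 0.05.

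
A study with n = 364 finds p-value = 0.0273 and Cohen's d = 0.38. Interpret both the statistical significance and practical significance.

Statistically significant (p = 0.0273 < 0.05). Cohen's d = 0.38 indicates a small effect size. Both statistical and practical significance should be considered.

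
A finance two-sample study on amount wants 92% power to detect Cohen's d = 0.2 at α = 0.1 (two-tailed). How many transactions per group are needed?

z_{α/2} = 1.645, z_β = Φ⁻¹(0.92) = 1.405. For small effect (d = 0.2): n per group = 2(z_{α/2} + z_β)²/d² = 2(1.645 + 1.405)²/0.2² = 465.1 → 466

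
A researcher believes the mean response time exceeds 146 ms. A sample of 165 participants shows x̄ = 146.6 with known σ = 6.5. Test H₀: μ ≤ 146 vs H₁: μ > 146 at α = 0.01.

z = 1.186. Critical value: 2.33. Fail to reject H₀.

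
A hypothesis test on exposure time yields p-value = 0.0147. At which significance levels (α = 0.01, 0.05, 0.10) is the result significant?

p = 0.0147. Significant at: α = 0.05, 0.1.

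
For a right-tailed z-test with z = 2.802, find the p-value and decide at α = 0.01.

p = P(Z > 2.802) = 1 - Φ(2.802) ≈ 0.0025. Since p < 0.01, reject H₀ (significant) at α = 0.01.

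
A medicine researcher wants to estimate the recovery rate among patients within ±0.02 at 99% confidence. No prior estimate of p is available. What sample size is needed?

Conservative approach: use p = 0.5 (maximizes p(1-p) = 0.25). n = z²(0.25)/E² = 2.576²×0.25/0.02² = 4147.4 → n = 4148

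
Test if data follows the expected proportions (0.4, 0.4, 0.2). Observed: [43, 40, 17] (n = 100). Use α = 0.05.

Expected: [40.0, 40.0, 20.0]. χ² = 0.675. df = 2, critical = 5.991. Fail to reject H₀.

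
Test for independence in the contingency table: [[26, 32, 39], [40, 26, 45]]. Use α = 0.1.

χ² = 3.091. df = 2, critical = 4.605. Fail to reject H₀. No evidence of dependence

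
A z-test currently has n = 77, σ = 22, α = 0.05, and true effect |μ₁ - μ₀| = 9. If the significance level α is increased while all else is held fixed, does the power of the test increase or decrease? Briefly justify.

Power increases: a larger α lowers the critical value, so more of the H₁ sampling distribution falls in the rejection region.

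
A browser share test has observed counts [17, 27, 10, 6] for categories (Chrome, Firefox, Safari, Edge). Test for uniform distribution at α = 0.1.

Expected = 15 each. χ² = Σ(O-E)²/E = 16.933. df = 3, critical value = 6.251. Reject H₀.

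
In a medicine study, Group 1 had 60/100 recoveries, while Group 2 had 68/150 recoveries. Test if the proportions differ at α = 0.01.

p̂₁ = 0.6, p̂₂ = 0.453, pooled p̂ = 0.512. z = 2.273. Critical: ±2.576. Fail to reject H₀.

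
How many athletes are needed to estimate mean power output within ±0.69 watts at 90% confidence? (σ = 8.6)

n = (z*σ/E)² = (1.645×8.6/0.69)² = 420.4 → n = 421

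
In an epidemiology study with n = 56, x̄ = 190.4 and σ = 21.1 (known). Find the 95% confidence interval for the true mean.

CI = x̄ ± z*(σ/√n) = 190.4 ± 1.96(21.1/√56) = 190.4 ± 5.53 = (184.87, 195.93)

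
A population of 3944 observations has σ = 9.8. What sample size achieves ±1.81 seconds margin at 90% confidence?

Without FPC: n₀ = (1.645×9.8/1.81)² = 79.328. With FPC: n = n₀N/(n₀+N-1) = 77.8 → n = 78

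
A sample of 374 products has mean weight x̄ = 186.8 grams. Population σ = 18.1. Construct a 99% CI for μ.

CI = x̄ ± z*(σ/√n) = 186.8 ± 2.576(18.1/√374) = 186.8 ± 2.41 = (184.39, 189.21)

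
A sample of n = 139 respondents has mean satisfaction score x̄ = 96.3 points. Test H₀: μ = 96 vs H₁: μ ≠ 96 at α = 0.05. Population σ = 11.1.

z = (x̄ - μ₀)/(σ/√n) = (96.3 - 96)/(11.1/√139) = 0.319. Critical value: ±1.96. Since |0.319| ≤ 1.96, Fail to reject H₀.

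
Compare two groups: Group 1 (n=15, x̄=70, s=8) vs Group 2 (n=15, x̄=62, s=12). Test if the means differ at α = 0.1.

Pooled sp = 10.2. t = 2.148, df = 28. Critical t = ±1.701. Reject H₀.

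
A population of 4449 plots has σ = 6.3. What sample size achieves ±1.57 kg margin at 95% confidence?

Without FPC: n₀ = (1.96×6.3/1.57)² = 61.858. With FPC: n = n₀N/(n₀+N-1) = 61.02 → n = 62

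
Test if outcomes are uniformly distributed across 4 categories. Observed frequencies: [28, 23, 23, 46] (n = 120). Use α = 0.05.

Expected = 30 each. χ² = Σ(O-E)²/E = 11.933. df = 3, critical value = 7.815. Reject H₀.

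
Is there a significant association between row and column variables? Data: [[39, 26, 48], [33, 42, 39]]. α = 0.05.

χ² = 5.191. df = 2, critical = 5.991. Fail to reject H₀. No evidence of dependence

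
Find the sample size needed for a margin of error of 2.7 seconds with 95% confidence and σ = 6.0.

n = (z*σ/E)² = (1.96×6.0/2.7)² = 19.0 → n = 19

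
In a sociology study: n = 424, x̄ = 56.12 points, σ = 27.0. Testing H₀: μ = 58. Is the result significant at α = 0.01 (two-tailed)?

z = (56.12 - 58)/(27.0/√424) = -1.434. Since |z| ≤ 2.576, not significant at α = 0.01.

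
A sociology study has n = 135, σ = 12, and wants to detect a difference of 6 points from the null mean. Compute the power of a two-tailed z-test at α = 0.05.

SE = σ/√n = 12/√135 = 1.033. Non-centrality λ = d/SE = 6/1.033 = 5.809. Power ≈ Φ(λ - z_{α/2}) = Φ(5.809 - 1.96) = Φ(3.849) = 1.0.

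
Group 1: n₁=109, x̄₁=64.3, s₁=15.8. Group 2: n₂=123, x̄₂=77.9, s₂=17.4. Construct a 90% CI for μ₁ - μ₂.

Difference = -13.6. SE = √(15.8²/109 + 17.4²/123) = 2.18. CI = (-17.19, -10.01)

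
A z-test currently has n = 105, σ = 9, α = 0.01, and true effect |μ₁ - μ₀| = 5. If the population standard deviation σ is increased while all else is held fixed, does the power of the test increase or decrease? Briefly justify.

Power decreases: a larger σ inflates the standard error σ/√n, pulling the sampling distribution under H₁ back toward the critical value.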